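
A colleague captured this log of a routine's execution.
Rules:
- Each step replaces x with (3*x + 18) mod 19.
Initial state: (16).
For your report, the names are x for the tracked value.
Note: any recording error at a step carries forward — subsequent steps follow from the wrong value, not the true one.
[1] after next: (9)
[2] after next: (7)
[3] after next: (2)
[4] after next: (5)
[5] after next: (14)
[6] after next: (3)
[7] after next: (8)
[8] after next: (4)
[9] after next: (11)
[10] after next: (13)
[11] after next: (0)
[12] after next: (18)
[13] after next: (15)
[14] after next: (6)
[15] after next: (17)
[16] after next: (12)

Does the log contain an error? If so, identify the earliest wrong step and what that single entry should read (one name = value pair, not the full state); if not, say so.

1. x = (3*16 + 18) mod 19 = 9 (matches)
2. x = (3*9 + 18) mod 19 = 7 (no discrepancy)
3. x = (3*7 + 18) mod 19 = 1 (the log has a different value)
So the first discrepancy is step 3, where the right value is x = 1.

step 3, x = 1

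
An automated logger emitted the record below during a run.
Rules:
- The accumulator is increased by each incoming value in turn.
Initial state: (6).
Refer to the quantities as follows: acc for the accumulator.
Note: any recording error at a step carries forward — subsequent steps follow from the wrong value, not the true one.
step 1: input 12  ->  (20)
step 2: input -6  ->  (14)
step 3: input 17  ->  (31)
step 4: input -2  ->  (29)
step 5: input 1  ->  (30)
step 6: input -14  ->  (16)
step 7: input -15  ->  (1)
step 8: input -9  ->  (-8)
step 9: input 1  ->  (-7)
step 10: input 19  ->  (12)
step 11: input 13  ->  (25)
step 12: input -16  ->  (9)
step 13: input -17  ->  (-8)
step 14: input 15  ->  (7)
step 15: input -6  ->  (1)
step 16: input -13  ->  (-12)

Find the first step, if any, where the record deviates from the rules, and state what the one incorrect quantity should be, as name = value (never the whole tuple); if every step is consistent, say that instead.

step 1: acc = 6 + 12 = 18 -> not what was recorded
So the first discrepancy is step 1, where the right value is acc = 18.

step 1, acc = 18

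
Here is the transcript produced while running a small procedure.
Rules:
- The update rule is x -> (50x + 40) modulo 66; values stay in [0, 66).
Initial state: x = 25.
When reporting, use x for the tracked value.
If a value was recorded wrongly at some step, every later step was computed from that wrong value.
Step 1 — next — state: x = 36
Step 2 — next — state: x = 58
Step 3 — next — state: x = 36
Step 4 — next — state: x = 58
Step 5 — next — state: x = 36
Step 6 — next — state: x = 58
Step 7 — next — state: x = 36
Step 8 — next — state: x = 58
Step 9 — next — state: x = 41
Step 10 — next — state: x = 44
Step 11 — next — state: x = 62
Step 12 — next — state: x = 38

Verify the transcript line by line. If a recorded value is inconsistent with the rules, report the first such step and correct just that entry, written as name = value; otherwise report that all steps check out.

step 9, x = 36

Step 1: x = (50*25 + 40) mod 66 = 36 — matches.
Step 2: x = (50*36 + 40) mod 66 = 58 — confirmed correct.
Step 3: x = (50*58 + 40) mod 66 = 36 — in agreement.
Step 4: x = (50*36 + 40) mod 66 = 58 — verified.
Step 5: x = (50*58 + 40) mod 66 = 36 — verified.
Step 6: x = (50*36 + 40) mod 66 = 58 — confirmed correct.
Step 7: x = (50*58 + 40) mod 66 = 36 — confirmed correct.
Step 8: x = (50*36 + 40) mod 66 = 58 — matches.
Step 9: x = (50*58 + 40) mod 66 = 36 — the transcript has a different value.
That makes step 9 the first incorrect line — x = 36 is what it should show.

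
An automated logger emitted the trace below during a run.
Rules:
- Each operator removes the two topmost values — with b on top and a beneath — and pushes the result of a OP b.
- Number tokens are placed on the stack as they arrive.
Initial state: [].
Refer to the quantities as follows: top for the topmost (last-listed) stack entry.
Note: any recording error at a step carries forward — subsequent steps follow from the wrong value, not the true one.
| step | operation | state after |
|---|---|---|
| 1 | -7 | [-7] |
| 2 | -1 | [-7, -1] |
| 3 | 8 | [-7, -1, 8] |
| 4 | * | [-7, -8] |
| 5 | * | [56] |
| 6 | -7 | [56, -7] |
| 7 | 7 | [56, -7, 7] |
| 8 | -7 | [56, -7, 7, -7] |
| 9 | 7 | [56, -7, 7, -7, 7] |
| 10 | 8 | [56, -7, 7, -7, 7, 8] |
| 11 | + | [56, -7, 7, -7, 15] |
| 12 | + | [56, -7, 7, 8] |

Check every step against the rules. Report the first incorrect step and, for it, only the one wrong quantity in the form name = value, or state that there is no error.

no error

Step 1: push -7: top = -7 — same as recorded.
Step 2: push -1: top = -1 — checks out.
Step 3: push 8: top = 8 — checks out.
Step 4: -1 * 8 = -8 — consistent with the trace.
Step 5: -7 * -8 = 56 — matches.
Step 6: push -7: top = -7 — verified.
Step 7: push 7: top = 7 — exactly as logged.
Step 8: push -7: top = -7 — exactly as logged.
Step 9: push 7: top = 7 — exactly as logged.
Step 10: push 8: top = 8 — same as recorded.
Step 11: 7 + 8 = 15 — same as recorded.
Step 12: -7 + 15 = 8 — agrees with the trace.
Each recorded entry agrees with the recomputation.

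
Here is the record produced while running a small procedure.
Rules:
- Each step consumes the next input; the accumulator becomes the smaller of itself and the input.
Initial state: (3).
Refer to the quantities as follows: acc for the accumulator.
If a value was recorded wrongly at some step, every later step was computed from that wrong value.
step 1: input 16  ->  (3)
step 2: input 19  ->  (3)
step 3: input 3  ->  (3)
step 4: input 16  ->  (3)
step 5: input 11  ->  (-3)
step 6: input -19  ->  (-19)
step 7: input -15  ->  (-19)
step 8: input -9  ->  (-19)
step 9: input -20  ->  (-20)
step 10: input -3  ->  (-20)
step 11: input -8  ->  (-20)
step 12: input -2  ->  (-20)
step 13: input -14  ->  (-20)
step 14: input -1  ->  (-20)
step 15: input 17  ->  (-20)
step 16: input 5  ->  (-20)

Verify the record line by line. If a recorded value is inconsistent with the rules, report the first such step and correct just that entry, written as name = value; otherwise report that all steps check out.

step 1: acc = min(3, 16) = 3 -> no discrepancy
step 2: acc = min(3, 19) = 3 -> matches
step 3: acc = min(3, 3) = 3 -> verified
step 4: acc = min(3, 16) = 3 -> no discrepancy
step 5: acc = min(3, 11) = 3 -> the record has a different value
Step 5 is the first one off; corrected, acc = 3.

step 5, acc = 3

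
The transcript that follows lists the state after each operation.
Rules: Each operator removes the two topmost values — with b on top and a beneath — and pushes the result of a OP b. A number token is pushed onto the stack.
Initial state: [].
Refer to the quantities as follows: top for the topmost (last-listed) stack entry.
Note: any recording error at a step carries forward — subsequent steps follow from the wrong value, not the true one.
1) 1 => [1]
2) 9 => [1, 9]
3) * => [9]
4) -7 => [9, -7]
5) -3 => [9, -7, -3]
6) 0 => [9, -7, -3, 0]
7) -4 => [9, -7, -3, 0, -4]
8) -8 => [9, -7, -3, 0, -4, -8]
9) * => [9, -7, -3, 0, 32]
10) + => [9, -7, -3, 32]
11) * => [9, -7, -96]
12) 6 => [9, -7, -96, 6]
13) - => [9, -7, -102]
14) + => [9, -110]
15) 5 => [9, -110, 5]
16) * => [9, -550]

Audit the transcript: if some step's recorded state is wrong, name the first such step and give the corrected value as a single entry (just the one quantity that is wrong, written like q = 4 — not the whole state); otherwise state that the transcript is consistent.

step 14, top = -109

Recomputing the run from the initial state:
step 1: [1]
step 2: [1, 9]
step 3: [9]
step 4: [9, -7]
step 5: [9, -7, -3]
step 6: [9, -7, -3, 0]
step 7: [9, -7, -3, 0, -4]
step 8: [9, -7, -3, 0, -4, -8]
step 9: [9, -7, -3, 0, 32]
step 10: [9, -7, -3, 32]
step 11: [9, -7, -96]
step 12: [9, -7, -96, 6]
step 13: [9, -7, -102]
step 14: [9, -109]
step 15: [9, -109, 5]
step 16: [9, -545]
The first disagreement with the transcript is at step 14, where the value should be top = -109.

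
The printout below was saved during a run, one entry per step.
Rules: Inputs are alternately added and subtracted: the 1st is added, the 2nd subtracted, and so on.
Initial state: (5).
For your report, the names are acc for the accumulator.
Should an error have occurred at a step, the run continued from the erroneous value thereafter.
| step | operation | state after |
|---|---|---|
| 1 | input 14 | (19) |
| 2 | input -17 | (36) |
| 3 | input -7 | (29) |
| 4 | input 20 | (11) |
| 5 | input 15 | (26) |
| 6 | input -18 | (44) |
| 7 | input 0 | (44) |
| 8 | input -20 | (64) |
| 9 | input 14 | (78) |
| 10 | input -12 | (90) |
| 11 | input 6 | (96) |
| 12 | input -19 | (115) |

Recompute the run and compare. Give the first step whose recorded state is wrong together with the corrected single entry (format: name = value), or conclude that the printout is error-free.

Recomputing the run from the initial state:
step 1: acc = 19
step 2: acc = 36
step 3: acc = 29
step 4: acc = 9
step 5: acc = 24
step 6: acc = 42
step 7: acc = 42
step 8: acc = 62
step 9: acc = 76
step 10: acc = 88
step 11: acc = 94
step 12: acc = 113
The first disagreement with the printout is at step 4, where the value should be acc = 9.

step 4, acc = 9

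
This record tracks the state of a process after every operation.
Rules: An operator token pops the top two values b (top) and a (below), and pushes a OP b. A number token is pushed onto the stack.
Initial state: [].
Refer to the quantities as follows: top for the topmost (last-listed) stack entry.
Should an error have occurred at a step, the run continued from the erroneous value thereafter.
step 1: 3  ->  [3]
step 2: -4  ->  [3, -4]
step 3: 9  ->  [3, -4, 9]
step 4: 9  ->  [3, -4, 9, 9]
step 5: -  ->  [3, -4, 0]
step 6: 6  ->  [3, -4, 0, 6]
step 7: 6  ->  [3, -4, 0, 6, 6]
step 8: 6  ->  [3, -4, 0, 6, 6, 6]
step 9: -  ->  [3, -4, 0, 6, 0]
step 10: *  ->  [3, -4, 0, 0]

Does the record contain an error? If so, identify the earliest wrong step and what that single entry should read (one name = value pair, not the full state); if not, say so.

no error

Recomputing the run from the initial state:
step 1: [3]
step 2: [3, -4]
step 3: [3, -4, 9]
step 4: [3, -4, 9, 9]
step 5: [3, -4, 0]
step 6: [3, -4, 0, 6]
step 7: [3, -4, 0, 6, 6]
step 8: [3, -4, 0, 6, 6, 6]
step 9: [3, -4, 0, 6, 0]
step 10: [3, -4, 0, 0]
This matches the record at every step.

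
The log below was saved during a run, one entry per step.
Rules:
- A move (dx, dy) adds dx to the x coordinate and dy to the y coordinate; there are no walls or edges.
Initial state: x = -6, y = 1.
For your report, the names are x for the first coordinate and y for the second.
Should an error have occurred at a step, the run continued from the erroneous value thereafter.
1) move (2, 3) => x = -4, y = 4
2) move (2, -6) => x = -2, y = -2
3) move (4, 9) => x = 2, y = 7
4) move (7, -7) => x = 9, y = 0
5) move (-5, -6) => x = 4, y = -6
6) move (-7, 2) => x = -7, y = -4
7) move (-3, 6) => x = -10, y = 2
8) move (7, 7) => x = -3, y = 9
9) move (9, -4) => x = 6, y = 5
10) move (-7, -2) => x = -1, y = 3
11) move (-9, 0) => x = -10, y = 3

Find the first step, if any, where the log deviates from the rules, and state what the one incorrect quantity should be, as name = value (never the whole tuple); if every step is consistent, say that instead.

1. x = -6 + (2) = -4, y = 1 + (3) = 4 (matches)
2. x = -4 + (2) = -2, y = 4 + (-6) = -2 (checks out)
3. x = -2 + (4) = 2, y = -2 + (9) = 7 (verified)
4. x = 2 + (7) = 9, y = 7 + (-7) = 0 (verified)
5. x = 9 + (-5) = 4, y = 0 + (-6) = -6 (agrees with the log)
6. x = 4 + (-7) = -3, y = -6 + (2) = -4 (not what was recorded)
Conclusion: step 6 carries the first error; the entry should be x = -3.

step 6, x = -3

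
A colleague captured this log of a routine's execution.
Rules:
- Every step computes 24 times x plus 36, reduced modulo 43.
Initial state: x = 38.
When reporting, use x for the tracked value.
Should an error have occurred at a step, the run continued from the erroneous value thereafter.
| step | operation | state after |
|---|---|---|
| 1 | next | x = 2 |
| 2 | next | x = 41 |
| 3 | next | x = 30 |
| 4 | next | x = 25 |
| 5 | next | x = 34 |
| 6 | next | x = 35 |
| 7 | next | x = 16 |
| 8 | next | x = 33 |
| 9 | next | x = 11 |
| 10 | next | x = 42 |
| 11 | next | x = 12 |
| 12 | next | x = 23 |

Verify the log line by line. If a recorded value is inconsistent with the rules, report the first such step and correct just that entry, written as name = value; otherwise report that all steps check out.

step 3, x = 31

step 1: x = (24*38 + 36) mod 43 = 2 -> agrees with the log
step 2: x = (24*2 + 36) mod 43 = 41 -> agrees with the log
step 3: x = (24*41 + 36) mod 43 = 31 -> not what was recorded
That makes step 3 the first incorrect line — x = 31 is what it should show.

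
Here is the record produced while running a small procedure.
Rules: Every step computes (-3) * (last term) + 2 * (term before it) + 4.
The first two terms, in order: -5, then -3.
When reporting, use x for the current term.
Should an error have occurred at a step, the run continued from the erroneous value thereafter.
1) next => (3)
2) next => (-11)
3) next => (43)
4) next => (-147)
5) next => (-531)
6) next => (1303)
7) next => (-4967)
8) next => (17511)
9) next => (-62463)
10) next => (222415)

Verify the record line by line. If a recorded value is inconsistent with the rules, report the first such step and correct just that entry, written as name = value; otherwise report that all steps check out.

step 5, x = 531

Step 1: x = -3*(-3) + (2)*(-5) + (4) = 3 — exactly as logged.
Step 2: x = -3*(3) + (2)*(-3) + (4) = -11 — confirmed correct.
Step 3: x = -3*(-11) + (2)*(3) + (4) = 43 — confirmed correct.
Step 4: x = -3*(43) + (2)*(-11) + (4) = -147 — matches.
Step 5: x = -3*(-147) + (2)*(43) + (4) = 531 — the record has a different value.
First deviation found at step 5; the corrected entry is x = 531.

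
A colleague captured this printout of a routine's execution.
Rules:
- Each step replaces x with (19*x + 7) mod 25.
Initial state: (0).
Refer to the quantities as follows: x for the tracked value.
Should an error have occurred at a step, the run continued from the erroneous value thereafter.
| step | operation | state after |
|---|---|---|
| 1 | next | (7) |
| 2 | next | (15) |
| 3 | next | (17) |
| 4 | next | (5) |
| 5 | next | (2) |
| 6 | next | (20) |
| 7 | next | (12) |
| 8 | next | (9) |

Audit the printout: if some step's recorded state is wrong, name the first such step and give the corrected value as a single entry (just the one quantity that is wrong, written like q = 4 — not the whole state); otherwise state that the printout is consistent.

step 1: x = (19*0 + 7) mod 25 = 7 -> same as recorded
step 2: x = (19*7 + 7) mod 25 = 15 -> exactly as logged
step 3: x = (19*15 + 7) mod 25 = 17 -> confirmed correct
step 4: x = (19*17 + 7) mod 25 = 5 -> no discrepancy
step 5: x = (19*5 + 7) mod 25 = 2 -> confirmed correct
step 6: x = (19*2 + 7) mod 25 = 20 -> confirmed correct
step 7: x = (19*20 + 7) mod 25 = 12 -> checks out
step 8: x = (19*12 + 7) mod 25 = 10 -> this is not what the printout shows
First deviation found at step 8; the corrected entry is x = 10.

step 8, x = 10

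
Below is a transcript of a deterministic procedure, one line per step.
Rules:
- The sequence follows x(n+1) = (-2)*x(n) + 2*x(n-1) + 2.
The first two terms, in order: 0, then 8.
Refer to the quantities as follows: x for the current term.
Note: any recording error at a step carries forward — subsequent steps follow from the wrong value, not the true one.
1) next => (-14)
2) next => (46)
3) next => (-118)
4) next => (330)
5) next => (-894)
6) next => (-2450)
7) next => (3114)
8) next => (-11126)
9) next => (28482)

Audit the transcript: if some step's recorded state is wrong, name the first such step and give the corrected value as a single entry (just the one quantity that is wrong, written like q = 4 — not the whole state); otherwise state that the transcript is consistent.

1. x = -2*(8) + (2)*(0) + (2) = -14 (no discrepancy)
2. x = -2*(-14) + (2)*(8) + (2) = 46 (matches)
3. x = -2*(46) + (2)*(-14) + (2) = -118 (agrees with the transcript)
4. x = -2*(-118) + (2)*(46) + (2) = 330 (same as recorded)
5. x = -2*(330) + (2)*(-118) + (2) = -894 (verified)
6. x = -2*(-894) + (2)*(330) + (2) = 2450 (the entry is off here)
Conclusion: step 6 carries the first error; the entry should be x = 2450.

step 6, x = 2450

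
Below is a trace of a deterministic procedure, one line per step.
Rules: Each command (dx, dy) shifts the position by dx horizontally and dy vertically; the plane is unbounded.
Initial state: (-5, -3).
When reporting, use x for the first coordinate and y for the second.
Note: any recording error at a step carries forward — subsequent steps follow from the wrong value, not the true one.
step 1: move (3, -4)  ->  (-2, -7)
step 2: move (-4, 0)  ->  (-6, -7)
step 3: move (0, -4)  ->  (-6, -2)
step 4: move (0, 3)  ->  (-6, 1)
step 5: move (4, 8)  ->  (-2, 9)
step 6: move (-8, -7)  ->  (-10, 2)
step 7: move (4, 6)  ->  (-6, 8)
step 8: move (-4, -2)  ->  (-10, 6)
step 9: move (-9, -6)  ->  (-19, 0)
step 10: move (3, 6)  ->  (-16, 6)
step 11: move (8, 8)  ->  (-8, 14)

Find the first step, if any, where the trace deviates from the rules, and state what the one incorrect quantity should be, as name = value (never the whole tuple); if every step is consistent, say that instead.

step 3, y = -11

step 1: x = -5 + (3) = -2, y = -3 + (-4) = -7 -> exactly as logged
step 2: x = -2 + (-4) = -6, y = -7 + (0) = -7 -> same as recorded
step 3: x = -6 + (0) = -6, y = -7 + (-4) = -11 -> first mismatch against the trace
So the first discrepancy is step 3, where the right value is y = -11.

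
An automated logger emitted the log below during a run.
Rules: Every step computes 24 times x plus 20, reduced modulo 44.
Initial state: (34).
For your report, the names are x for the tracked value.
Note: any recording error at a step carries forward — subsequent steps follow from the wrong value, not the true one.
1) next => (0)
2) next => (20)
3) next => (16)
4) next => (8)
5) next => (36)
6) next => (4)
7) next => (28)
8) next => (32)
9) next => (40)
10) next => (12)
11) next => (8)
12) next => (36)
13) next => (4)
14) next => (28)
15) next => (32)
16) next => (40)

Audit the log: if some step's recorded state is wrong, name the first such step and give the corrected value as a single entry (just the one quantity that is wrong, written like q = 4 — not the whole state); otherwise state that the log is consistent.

step 11, x = 0

Step 1: x = (24*34 + 20) mod 44 = 0 — same as recorded.
Step 2: x = (24*0 + 20) mod 44 = 20 — no discrepancy.
Step 3: x = (24*20 + 20) mod 44 = 16 — no discrepancy.
Step 4: x = (24*16 + 20) mod 44 = 8 — checks out.
Step 5: x = (24*8 + 20) mod 44 = 36 — same as recorded.
Step 6: x = (24*36 + 20) mod 44 = 4 — confirmed correct.
Step 7: x = (24*4 + 20) mod 44 = 28 — same as recorded.
Step 8: x = (24*28 + 20) mod 44 = 32 — exactly as logged.
Step 9: x = (24*32 + 20) mod 44 = 40 — no discrepancy.
Step 10: x = (24*40 + 20) mod 44 = 12 — agrees with the log.
Step 11: x = (24*12 + 20) mod 44 = 0 — the entry is off here.
First deviation found at step 11; the corrected entry is x = 0.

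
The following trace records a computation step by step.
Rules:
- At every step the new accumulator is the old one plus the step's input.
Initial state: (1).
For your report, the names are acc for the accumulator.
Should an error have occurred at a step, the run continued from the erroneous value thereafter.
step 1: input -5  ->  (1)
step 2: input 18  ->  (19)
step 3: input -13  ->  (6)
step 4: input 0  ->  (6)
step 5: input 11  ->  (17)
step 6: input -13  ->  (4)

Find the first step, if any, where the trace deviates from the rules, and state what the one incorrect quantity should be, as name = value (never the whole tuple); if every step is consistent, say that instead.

step 1, acc = -4

Step 1: acc = 1 + -5 = -4 — the trace disagrees here.
So the first discrepancy is step 1, where the right value is acc = -4.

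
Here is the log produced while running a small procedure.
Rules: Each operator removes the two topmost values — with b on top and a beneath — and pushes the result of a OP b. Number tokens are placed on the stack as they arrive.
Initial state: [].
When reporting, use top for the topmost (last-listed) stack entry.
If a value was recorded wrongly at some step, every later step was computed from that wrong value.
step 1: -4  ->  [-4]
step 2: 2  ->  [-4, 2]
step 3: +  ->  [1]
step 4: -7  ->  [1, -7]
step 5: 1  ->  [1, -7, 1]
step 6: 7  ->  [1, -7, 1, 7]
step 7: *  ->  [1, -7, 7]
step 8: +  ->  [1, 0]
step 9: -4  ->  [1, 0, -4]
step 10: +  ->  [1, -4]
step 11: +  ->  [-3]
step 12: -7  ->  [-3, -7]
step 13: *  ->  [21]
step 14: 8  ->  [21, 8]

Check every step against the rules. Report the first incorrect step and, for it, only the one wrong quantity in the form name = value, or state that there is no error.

step 3, top = -2

step 1: push -4: top = -4 -> consistent with the log
step 2: push 2: top = 2 -> verified
step 3: -4 + 2 = -2 -> a discrepancy with the log
The earliest wrong entry is at step 3: it should read top = -2.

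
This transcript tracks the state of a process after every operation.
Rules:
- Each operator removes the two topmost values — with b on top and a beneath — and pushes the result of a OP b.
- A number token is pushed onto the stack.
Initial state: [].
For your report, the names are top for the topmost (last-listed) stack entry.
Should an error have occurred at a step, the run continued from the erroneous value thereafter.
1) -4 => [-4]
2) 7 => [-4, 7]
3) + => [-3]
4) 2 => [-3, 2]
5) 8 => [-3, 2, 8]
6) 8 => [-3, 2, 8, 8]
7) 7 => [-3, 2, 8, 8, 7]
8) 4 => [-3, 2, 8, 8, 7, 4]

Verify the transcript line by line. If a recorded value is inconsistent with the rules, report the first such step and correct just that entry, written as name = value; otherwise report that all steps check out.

Recomputing the run from the initial state:
step 1: [-4]
step 2: [-4, 7]
step 3: [3]
step 4: [3, 2]
step 5: [3, 2, 8]
step 6: [3, 2, 8, 8]
step 7: [3, 2, 8, 8, 7]
step 8: [3, 2, 8, 8, 7, 4]
The first disagreement with the transcript is at step 3, where the value should be top = 3.

step 3, top = 3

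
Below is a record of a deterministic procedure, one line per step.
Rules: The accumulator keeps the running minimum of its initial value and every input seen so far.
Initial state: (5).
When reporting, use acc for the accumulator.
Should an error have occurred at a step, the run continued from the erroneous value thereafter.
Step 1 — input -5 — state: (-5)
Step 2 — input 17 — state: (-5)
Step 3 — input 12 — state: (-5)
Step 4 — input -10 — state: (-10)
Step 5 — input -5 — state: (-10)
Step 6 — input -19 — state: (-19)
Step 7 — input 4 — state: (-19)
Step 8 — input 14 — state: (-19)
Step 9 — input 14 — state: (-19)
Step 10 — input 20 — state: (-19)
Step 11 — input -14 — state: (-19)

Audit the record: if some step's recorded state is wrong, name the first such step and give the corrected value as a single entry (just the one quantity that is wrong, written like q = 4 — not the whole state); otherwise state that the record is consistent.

no error

Recomputing the run from the initial state:
step 1: acc = -5
step 2: acc = -5
step 3: acc = -5
step 4: acc = -10
step 5: acc = -10
step 6: acc = -19
step 7: acc = -19
step 8: acc = -19
step 9: acc = -19
step 10: acc = -19
step 11: acc = -19
This matches the record at every step.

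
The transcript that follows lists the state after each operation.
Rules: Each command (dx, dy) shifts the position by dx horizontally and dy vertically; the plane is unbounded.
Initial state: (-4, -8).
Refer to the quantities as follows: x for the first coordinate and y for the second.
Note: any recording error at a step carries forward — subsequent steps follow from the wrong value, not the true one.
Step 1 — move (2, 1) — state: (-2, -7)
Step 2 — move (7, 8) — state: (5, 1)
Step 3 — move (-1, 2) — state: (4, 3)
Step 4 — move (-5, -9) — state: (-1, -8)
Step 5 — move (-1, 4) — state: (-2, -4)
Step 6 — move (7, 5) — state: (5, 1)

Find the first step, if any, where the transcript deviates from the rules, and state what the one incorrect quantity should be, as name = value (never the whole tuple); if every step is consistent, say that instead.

1. x = -4 + (2) = -2, y = -8 + (1) = -7 (agrees with the transcript)
2. x = -2 + (7) = 5, y = -7 + (8) = 1 (exactly as logged)
3. x = 5 + (-1) = 4, y = 1 + (2) = 3 (consistent with the transcript)
4. x = 4 + (-5) = -1, y = 3 + (-9) = -6 (the entry is off here)
So the first discrepancy is step 4, where the right value is y = -6.

step 4, y = -6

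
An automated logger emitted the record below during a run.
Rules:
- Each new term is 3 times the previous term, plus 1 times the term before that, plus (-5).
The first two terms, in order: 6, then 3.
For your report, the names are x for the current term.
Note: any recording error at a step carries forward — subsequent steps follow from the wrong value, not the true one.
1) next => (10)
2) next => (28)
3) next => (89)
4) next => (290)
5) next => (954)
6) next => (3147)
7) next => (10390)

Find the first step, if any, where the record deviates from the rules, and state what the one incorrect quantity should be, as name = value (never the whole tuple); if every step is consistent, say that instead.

no error

1. x = 3*(3) + (1)*(6) + (-5) = 10 (checks out)
2. x = 3*(10) + (1)*(3) + (-5) = 28 (matches)
3. x = 3*(28) + (1)*(10) + (-5) = 89 (confirmed correct)
4. x = 3*(89) + (1)*(28) + (-5) = 290 (same as recorded)
5. x = 3*(290) + (1)*(89) + (-5) = 954 (checks out)
6. x = 3*(954) + (1)*(290) + (-5) = 3147 (checks out)
7. x = 3*(3147) + (1)*(954) + (-5) = 10390 (agrees with the record)
All entries verified; no error found.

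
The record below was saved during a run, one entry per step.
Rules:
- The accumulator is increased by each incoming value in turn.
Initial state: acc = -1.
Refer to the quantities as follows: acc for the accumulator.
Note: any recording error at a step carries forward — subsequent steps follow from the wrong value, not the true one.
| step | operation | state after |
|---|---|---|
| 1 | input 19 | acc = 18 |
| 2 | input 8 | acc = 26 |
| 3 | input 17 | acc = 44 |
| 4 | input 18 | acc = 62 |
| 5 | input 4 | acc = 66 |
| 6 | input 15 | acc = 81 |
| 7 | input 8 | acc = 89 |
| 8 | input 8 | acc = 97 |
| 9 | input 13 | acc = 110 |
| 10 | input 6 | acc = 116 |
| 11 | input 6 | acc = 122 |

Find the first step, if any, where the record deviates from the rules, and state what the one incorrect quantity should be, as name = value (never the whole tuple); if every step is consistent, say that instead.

step 3, acc = 43

Step 1: acc = -1 + 19 = 18 — agrees with the record.
Step 2: acc = 18 + 8 = 26 — in agreement.
Step 3: acc = 26 + 17 = 43 — the record disagrees here.
First incorrect step: 3; the correct value is acc = 43.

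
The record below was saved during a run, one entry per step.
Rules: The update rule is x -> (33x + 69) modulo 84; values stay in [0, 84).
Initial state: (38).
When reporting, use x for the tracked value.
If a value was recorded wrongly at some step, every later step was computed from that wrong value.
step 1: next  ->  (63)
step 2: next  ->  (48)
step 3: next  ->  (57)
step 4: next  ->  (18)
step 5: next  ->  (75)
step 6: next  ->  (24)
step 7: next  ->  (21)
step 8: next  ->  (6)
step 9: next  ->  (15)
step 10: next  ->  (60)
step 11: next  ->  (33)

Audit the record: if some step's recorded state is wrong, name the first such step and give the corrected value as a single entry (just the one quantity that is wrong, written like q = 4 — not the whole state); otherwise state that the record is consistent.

Recomputing the run from the initial state:
step 1: x = 63
step 2: x = 48
step 3: x = 57
step 4: x = 18
step 5: x = 75
step 6: x = 24
step 7: x = 21
step 8: x = 6
step 9: x = 15
step 10: x = 60
step 11: x = 33
This matches the record at every step.

no error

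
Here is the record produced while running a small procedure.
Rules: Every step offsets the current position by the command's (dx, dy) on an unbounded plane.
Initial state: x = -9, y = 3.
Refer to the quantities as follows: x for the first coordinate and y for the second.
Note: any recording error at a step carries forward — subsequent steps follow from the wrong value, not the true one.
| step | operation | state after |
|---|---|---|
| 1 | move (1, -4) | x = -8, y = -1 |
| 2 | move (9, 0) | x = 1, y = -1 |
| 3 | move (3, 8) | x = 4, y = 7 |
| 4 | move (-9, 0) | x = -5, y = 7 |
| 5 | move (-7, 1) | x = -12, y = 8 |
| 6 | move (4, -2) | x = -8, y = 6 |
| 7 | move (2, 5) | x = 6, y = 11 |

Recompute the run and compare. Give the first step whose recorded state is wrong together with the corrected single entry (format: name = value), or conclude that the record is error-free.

step 7, x = -6

1. x = -9 + (1) = -8, y = 3 + (-4) = -1 (checks out)
2. x = -8 + (9) = 1, y = -1 + (0) = -1 (in agreement)
3. x = 1 + (3) = 4, y = -1 + (8) = 7 (same as recorded)
4. x = 4 + (-9) = -5, y = 7 + (0) = 7 (agrees with the record)
5. x = -5 + (-7) = -12, y = 7 + (1) = 8 (in agreement)
6. x = -12 + (4) = -8, y = 8 + (-2) = 6 (same as recorded)
7. x = -8 + (2) = -6, y = 6 + (5) = 11 (the record has a different value)
First incorrect step: 7; the correct value is x = -6.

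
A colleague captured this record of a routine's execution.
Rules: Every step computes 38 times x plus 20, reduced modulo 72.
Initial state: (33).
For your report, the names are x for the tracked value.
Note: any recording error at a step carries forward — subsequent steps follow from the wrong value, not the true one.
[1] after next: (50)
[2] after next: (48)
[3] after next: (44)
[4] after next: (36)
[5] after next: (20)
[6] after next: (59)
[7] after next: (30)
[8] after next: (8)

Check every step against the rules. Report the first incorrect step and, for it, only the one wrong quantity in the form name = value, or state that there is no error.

step 6, x = 60

Recomputing the run from the initial state:
step 1: x = 50
step 2: x = 48
step 3: x = 44
step 4: x = 36
step 5: x = 20
step 6: x = 60
step 7: x = 68
step 8: x = 12
The first disagreement with the record is at step 6, where the value should be x = 60.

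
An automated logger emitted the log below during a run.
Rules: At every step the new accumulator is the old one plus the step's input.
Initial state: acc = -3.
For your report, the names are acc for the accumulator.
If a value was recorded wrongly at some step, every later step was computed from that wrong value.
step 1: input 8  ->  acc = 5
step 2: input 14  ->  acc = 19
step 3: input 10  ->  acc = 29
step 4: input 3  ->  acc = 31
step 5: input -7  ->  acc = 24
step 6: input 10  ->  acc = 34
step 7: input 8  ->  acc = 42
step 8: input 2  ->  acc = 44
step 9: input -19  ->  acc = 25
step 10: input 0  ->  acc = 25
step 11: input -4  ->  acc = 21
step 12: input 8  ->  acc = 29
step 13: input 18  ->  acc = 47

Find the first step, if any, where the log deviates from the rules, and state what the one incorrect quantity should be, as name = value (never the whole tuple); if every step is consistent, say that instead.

step 4, acc = 32

step 1: acc = -3 + 8 = 5 -> confirmed correct
step 2: acc = 5 + 14 = 19 -> in agreement
step 3: acc = 19 + 10 = 29 -> no discrepancy
step 4: acc = 29 + 3 = 32 -> the recorded entry deviates here
First incorrect step: 4; the correct value is acc = 32.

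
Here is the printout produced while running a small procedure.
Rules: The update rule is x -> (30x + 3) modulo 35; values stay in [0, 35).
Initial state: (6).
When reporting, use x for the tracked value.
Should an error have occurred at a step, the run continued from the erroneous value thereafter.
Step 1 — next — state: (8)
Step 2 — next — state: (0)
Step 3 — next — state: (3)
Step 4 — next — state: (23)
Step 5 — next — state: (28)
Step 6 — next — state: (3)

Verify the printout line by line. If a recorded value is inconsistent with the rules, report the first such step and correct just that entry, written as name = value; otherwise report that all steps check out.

Step 1: x = (30*6 + 3) mod 35 = 8 — in agreement.
Step 2: x = (30*8 + 3) mod 35 = 33 — the printout has a different value.
That makes step 2 the first incorrect line — x = 33 is what it should show.

step 2, x = 33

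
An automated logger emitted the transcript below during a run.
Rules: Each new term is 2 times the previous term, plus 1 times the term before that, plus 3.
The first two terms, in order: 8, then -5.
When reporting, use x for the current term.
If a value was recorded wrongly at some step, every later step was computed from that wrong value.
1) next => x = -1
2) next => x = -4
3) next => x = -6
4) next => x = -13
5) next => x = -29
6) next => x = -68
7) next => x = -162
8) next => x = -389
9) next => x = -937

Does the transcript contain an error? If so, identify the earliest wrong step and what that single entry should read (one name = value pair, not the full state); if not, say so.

step 1, x = 1

1. x = 2*(-5) + (1)*(8) + (3) = 1 (this is not what the transcript shows)
The earliest wrong entry is at step 1: it should read x = 1.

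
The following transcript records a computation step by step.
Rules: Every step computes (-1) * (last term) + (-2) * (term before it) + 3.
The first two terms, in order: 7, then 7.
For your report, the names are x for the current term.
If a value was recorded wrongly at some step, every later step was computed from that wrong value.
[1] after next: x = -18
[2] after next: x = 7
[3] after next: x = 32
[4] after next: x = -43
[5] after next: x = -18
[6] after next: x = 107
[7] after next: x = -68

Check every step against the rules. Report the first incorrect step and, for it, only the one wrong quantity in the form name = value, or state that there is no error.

1. x = -1*(7) + (-2)*(7) + (3) = -18 (checks out)
2. x = -1*(-18) + (-2)*(7) + (3) = 7 (agrees with the transcript)
3. x = -1*(7) + (-2)*(-18) + (3) = 32 (checks out)
4. x = -1*(32) + (-2)*(7) + (3) = -43 (in agreement)
5. x = -1*(-43) + (-2)*(32) + (3) = -18 (checks out)
6. x = -1*(-18) + (-2)*(-43) + (3) = 107 (confirmed correct)
7. x = -1*(107) + (-2)*(-18) + (3) = -68 (consistent with the transcript)
Each recorded entry agrees with the recomputation.

no error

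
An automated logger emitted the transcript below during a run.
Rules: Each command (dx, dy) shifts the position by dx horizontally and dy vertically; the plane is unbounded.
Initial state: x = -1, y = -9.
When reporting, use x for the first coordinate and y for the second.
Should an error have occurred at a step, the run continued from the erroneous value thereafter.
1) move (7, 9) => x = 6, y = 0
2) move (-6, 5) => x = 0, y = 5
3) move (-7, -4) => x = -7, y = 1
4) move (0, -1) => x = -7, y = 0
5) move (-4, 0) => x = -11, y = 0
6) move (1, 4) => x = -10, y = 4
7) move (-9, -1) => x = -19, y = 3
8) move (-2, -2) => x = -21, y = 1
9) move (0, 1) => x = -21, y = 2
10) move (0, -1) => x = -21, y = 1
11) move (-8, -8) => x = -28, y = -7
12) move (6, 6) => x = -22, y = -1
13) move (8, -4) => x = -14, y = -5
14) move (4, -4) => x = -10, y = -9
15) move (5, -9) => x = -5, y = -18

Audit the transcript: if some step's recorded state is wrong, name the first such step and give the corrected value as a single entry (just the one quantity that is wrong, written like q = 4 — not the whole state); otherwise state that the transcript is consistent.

step 11, x = -29

Recomputing the run from the initial state:
step 1: x = 6, y = 0
step 2: x = 0, y = 5
step 3: x = -7, y = 1
step 4: x = -7, y = 0
step 5: x = -11, y = 0
step 6: x = -10, y = 4
step 7: x = -19, y = 3
step 8: x = -21, y = 1
step 9: x = -21, y = 2
step 10: x = -21, y = 1
step 11: x = -29, y = -7
step 12: x = -23, y = -1
step 13: x = -15, y = -5
step 14: x = -11, y = -9
step 15: x = -6, y = -18
The first disagreement with the transcript is at step 11, where the value should be x = -29.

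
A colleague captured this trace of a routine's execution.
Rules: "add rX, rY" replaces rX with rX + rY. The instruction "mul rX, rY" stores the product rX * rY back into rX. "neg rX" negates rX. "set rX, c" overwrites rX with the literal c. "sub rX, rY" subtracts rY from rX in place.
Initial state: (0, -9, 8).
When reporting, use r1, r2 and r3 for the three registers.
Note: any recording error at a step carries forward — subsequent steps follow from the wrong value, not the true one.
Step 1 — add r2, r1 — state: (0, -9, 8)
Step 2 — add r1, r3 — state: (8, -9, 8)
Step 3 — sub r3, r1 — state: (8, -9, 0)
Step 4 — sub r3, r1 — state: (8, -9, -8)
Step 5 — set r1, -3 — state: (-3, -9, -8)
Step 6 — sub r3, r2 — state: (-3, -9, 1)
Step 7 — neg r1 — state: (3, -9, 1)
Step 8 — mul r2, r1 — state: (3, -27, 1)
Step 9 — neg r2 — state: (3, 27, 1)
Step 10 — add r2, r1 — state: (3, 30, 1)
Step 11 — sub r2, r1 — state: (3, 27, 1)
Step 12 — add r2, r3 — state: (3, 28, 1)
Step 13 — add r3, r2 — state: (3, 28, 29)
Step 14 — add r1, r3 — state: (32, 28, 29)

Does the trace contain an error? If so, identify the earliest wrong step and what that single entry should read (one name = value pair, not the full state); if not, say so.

1. r2 = -9 + 0 = -9 (no discrepancy)
2. r1 = 0 + 8 = 8 (checks out)
3. r3 = 8 - 8 = 0 (no discrepancy)
4. r3 = 0 - 8 = -8 (same as recorded)
5. r1 = -3 (confirmed correct)
6. r3 = -8 - -9 = 1 (same as recorded)
7. r1 = -(-3) = 3 (consistent with the trace)
8. r2 = -9 * 3 = -27 (same as recorded)
9. r2 = -(-27) = 27 (no discrepancy)
10. r2 = 27 + 3 = 30 (consistent with the trace)
11. r2 = 30 - 3 = 27 (in agreement)
12. r2 = 27 + 1 = 28 (verified)
13. r3 = 1 + 28 = 29 (same as recorded)
14. r1 = 3 + 29 = 32 (checks out)
The whole run recomputes cleanly — no discrepancies.

no error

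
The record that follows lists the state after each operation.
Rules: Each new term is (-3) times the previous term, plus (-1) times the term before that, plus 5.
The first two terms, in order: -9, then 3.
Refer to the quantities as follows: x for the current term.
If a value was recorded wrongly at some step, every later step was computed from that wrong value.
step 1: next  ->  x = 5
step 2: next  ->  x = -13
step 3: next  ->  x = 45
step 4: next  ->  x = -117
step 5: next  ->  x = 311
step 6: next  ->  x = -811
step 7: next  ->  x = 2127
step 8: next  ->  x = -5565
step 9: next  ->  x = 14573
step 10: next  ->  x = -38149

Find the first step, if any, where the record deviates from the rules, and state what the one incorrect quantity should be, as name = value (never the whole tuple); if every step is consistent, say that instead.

Recomputing the run from the initial state:
step 1: x = 5
step 2: x = -13
step 3: x = 39
step 4: x = -99
step 5: x = 263
step 6: x = -685
step 7: x = 1797
step 8: x = -4701
step 9: x = 12311
step 10: x = -32227
The first disagreement with the record is at step 3, where the value should be x = 39.

step 3, x = 39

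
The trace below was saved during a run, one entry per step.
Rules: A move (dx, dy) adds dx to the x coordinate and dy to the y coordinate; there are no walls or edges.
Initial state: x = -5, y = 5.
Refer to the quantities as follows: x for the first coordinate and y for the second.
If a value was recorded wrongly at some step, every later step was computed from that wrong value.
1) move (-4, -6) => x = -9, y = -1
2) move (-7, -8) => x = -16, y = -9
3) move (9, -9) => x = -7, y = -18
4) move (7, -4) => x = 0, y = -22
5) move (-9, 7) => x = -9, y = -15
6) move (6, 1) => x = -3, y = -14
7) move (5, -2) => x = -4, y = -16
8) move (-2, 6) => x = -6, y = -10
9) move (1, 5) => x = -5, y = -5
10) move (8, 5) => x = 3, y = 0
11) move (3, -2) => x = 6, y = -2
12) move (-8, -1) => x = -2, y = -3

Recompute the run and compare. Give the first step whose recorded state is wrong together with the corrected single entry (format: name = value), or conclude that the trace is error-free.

Step 1: x = -5 + (-4) = -9, y = 5 + (-6) = -1 — checks out.
Step 2: x = -9 + (-7) = -16, y = -1 + (-8) = -9 — exactly as logged.
Step 3: x = -16 + (9) = -7, y = -9 + (-9) = -18 — in agreement.
Step 4: x = -7 + (7) = 0, y = -18 + (-4) = -22 — checks out.
Step 5: x = 0 + (-9) = -9, y = -22 + (7) = -15 — no discrepancy.
Step 6: x = -9 + (6) = -3, y = -15 + (1) = -14 — exactly as logged.
Step 7: x = -3 + (5) = 2, y = -14 + (-2) = -16 — this is not what the trace shows.
Step 7 is the first one off; corrected, x = 2.

step 7, x = 2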